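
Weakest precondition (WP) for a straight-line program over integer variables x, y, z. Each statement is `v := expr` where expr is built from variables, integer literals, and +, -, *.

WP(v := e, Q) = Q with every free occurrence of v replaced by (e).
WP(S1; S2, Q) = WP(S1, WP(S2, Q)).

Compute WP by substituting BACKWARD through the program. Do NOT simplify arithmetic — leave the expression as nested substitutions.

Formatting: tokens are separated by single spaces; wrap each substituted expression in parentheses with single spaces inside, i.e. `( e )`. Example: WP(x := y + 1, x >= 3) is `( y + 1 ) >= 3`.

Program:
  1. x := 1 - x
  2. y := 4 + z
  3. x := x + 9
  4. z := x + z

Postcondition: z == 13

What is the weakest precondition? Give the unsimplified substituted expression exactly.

Answer: ( ( ( 1 - x ) + 9 ) + z ) == 13

Derivation:
post: z == 13
stmt 4: z := x + z  -- replace 1 occurrence(s) of z with (x + z)
  => ( x + z ) == 13
stmt 3: x := x + 9  -- replace 1 occurrence(s) of x with (x + 9)
  => ( ( x + 9 ) + z ) == 13
stmt 2: y := 4 + z  -- replace 0 occurrence(s) of y with (4 + z)
  => ( ( x + 9 ) + z ) == 13
stmt 1: x := 1 - x  -- replace 1 occurrence(s) of x with (1 - x)
  => ( ( ( 1 - x ) + 9 ) + z ) == 13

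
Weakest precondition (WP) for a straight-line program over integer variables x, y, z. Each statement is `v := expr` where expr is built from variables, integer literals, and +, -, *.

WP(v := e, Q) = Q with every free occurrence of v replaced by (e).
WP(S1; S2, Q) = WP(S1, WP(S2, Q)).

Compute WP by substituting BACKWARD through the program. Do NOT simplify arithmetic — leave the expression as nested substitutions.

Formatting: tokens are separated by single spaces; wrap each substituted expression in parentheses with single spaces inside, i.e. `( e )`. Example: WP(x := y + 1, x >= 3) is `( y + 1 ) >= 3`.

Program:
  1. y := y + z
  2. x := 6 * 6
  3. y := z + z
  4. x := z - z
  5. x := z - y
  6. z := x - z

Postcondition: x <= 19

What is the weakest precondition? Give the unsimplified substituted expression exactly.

post: x <= 19
stmt 6: z := x - z  -- replace 0 occurrence(s) of z with (x - z)
  => x <= 19
stmt 5: x := z - y  -- replace 1 occurrence(s) of x with (z - y)
  => ( z - y ) <= 19
stmt 4: x := z - z  -- replace 0 occurrence(s) of x with (z - z)
  => ( z - y ) <= 19
stmt 3: y := z + z  -- replace 1 occurrence(s) of y with (z + z)
  => ( z - ( z + z ) ) <= 19
stmt 2: x := 6 * 6  -- replace 0 occurrence(s) of x with (6 * 6)
  => ( z - ( z + z ) ) <= 19
stmt 1: y := y + z  -- replace 0 occurrence(s) of y with (y + z)
  => ( z - ( z + z ) ) <= 19

Answer: ( z - ( z + z ) ) <= 19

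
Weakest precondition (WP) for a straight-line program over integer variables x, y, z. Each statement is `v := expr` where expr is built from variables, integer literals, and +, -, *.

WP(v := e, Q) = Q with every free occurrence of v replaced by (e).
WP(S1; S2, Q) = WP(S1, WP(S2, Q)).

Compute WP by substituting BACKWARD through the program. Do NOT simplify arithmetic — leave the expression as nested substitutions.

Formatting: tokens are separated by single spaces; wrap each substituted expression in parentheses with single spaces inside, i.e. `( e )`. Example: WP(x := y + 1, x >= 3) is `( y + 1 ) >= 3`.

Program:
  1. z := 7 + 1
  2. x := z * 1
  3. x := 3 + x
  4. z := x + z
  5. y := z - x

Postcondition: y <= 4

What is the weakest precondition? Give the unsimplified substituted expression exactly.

Answer: ( ( ( 3 + ( ( 7 + 1 ) * 1 ) ) + ( 7 + 1 ) ) - ( 3 + ( ( 7 + 1 ) * 1 ) ) ) <= 4

Derivation:
post: y <= 4
stmt 5: y := z - x  -- replace 1 occurrence(s) of y with (z - x)
  => ( z - x ) <= 4
stmt 4: z := x + z  -- replace 1 occurrence(s) of z with (x + z)
  => ( ( x + z ) - x ) <= 4
stmt 3: x := 3 + x  -- replace 2 occurrence(s) of x with (3 + x)
  => ( ( ( 3 + x ) + z ) - ( 3 + x ) ) <= 4
stmt 2: x := z * 1  -- replace 2 occurrence(s) of x with (z * 1)
  => ( ( ( 3 + ( z * 1 ) ) + z ) - ( 3 + ( z * 1 ) ) ) <= 4
stmt 1: z := 7 + 1  -- replace 3 occurrence(s) of z with (7 + 1)
  => ( ( ( 3 + ( ( 7 + 1 ) * 1 ) ) + ( 7 + 1 ) ) - ( 3 + ( ( 7 + 1 ) * 1 ) ) ) <= 4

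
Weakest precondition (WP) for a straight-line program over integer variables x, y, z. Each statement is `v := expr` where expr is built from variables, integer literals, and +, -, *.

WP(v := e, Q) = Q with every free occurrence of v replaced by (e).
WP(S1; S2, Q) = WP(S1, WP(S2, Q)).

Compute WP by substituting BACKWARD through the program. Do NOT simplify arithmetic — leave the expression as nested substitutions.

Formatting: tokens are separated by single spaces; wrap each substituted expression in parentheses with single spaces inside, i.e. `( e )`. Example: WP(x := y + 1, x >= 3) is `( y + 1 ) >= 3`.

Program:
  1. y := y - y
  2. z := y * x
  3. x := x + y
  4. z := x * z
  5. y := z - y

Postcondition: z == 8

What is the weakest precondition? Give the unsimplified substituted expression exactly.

Answer: ( ( x + ( y - y ) ) * ( ( y - y ) * x ) ) == 8

Derivation:
post: z == 8
stmt 5: y := z - y  -- replace 0 occurrence(s) of y with (z - y)
  => z == 8
stmt 4: z := x * z  -- replace 1 occurrence(s) of z with (x * z)
  => ( x * z ) == 8
stmt 3: x := x + y  -- replace 1 occurrence(s) of x with (x + y)
  => ( ( x + y ) * z ) == 8
stmt 2: z := y * x  -- replace 1 occurrence(s) of z with (y * x)
  => ( ( x + y ) * ( y * x ) ) == 8
stmt 1: y := y - y  -- replace 2 occurrence(s) of y with (y - y)
  => ( ( x + ( y - y ) ) * ( ( y - y ) * x ) ) == 8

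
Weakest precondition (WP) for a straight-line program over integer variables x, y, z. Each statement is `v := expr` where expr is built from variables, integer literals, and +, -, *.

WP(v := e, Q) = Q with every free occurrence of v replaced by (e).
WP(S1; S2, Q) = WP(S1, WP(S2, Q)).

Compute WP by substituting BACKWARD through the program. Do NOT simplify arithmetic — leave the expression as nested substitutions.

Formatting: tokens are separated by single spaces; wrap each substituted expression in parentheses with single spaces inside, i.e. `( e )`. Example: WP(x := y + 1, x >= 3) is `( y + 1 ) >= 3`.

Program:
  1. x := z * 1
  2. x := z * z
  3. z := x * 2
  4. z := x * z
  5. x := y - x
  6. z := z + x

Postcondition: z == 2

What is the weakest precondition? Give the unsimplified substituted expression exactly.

Answer: ( ( ( z * z ) * ( ( z * z ) * 2 ) ) + ( y - ( z * z ) ) ) == 2

Derivation:
post: z == 2
stmt 6: z := z + x  -- replace 1 occurrence(s) of z with (z + x)
  => ( z + x ) == 2
stmt 5: x := y - x  -- replace 1 occurrence(s) of x with (y - x)
  => ( z + ( y - x ) ) == 2
stmt 4: z := x * z  -- replace 1 occurrence(s) of z with (x * z)
  => ( ( x * z ) + ( y - x ) ) == 2
stmt 3: z := x * 2  -- replace 1 occurrence(s) of z with (x * 2)
  => ( ( x * ( x * 2 ) ) + ( y - x ) ) == 2
stmt 2: x := z * z  -- replace 3 occurrence(s) of x with (z * z)
  => ( ( ( z * z ) * ( ( z * z ) * 2 ) ) + ( y - ( z * z ) ) ) == 2
stmt 1: x := z * 1  -- replace 0 occurrence(s) of x with (z * 1)
  => ( ( ( z * z ) * ( ( z * z ) * 2 ) ) + ( y - ( z * z ) ) ) == 2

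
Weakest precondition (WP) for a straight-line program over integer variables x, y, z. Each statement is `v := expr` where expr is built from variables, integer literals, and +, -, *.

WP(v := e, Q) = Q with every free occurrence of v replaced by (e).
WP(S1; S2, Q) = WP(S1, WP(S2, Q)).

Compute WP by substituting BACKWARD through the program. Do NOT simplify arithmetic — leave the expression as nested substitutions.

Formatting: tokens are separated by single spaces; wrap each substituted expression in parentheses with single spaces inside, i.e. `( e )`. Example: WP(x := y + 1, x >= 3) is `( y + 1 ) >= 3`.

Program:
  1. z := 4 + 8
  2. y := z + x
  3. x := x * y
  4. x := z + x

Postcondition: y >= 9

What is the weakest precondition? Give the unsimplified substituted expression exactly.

Answer: ( ( 4 + 8 ) + x ) >= 9

Derivation:
post: y >= 9
stmt 4: x := z + x  -- replace 0 occurrence(s) of x with (z + x)
  => y >= 9
stmt 3: x := x * y  -- replace 0 occurrence(s) of x with (x * y)
  => y >= 9
stmt 2: y := z + x  -- replace 1 occurrence(s) of y with (z + x)
  => ( z + x ) >= 9
stmt 1: z := 4 + 8  -- replace 1 occurrence(s) of z with (4 + 8)
  => ( ( 4 + 8 ) + x ) >= 9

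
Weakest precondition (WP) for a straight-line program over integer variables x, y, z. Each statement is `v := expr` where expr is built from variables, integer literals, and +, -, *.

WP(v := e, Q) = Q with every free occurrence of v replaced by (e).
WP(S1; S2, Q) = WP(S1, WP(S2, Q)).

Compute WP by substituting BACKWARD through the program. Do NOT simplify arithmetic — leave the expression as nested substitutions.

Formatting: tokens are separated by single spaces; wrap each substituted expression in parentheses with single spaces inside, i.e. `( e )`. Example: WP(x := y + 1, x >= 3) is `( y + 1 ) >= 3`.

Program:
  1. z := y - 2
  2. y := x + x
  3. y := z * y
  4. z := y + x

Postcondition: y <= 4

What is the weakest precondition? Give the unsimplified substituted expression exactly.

post: y <= 4
stmt 4: z := y + x  -- replace 0 occurrence(s) of z with (y + x)
  => y <= 4
stmt 3: y := z * y  -- replace 1 occurrence(s) of y with (z * y)
  => ( z * y ) <= 4
stmt 2: y := x + x  -- replace 1 occurrence(s) of y with (x + x)
  => ( z * ( x + x ) ) <= 4
stmt 1: z := y - 2  -- replace 1 occurrence(s) of z with (y - 2)
  => ( ( y - 2 ) * ( x + x ) ) <= 4

Answer: ( ( y - 2 ) * ( x + x ) ) <= 4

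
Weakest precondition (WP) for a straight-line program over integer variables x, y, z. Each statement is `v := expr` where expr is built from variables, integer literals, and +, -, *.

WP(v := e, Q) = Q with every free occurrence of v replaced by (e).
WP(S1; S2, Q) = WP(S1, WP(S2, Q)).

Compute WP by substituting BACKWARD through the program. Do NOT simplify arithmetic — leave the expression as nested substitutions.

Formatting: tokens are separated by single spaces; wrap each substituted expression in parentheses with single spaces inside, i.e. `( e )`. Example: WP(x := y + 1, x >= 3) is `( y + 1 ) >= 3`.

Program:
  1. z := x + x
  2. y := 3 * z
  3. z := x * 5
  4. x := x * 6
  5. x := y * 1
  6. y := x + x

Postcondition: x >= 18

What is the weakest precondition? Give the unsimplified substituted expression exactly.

Answer: ( ( 3 * ( x + x ) ) * 1 ) >= 18

Derivation:
post: x >= 18
stmt 6: y := x + x  -- replace 0 occurrence(s) of y with (x + x)
  => x >= 18
stmt 5: x := y * 1  -- replace 1 occurrence(s) of x with (y * 1)
  => ( y * 1 ) >= 18
stmt 4: x := x * 6  -- replace 0 occurrence(s) of x with (x * 6)
  => ( y * 1 ) >= 18
stmt 3: z := x * 5  -- replace 0 occurrence(s) of z with (x * 5)
  => ( y * 1 ) >= 18
stmt 2: y := 3 * z  -- replace 1 occurrence(s) of y with (3 * z)
  => ( ( 3 * z ) * 1 ) >= 18
stmt 1: z := x + x  -- replace 1 occurrence(s) of z with (x + x)
  => ( ( 3 * ( x + x ) ) * 1 ) >= 18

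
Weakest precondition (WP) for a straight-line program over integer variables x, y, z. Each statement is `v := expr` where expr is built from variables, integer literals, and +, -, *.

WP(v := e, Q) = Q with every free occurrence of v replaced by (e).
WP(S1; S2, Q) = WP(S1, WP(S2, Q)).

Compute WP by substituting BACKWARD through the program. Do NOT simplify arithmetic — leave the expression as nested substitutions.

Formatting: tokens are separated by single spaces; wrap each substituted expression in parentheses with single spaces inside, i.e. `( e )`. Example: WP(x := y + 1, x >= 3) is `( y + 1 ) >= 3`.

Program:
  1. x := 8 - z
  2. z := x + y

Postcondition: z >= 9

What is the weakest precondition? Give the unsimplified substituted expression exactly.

Answer: ( ( 8 - z ) + y ) >= 9

Derivation:
post: z >= 9
stmt 2: z := x + y  -- replace 1 occurrence(s) of z with (x + y)
  => ( x + y ) >= 9
stmt 1: x := 8 - z  -- replace 1 occurrence(s) of x with (8 - z)
  => ( ( 8 - z ) + y ) >= 9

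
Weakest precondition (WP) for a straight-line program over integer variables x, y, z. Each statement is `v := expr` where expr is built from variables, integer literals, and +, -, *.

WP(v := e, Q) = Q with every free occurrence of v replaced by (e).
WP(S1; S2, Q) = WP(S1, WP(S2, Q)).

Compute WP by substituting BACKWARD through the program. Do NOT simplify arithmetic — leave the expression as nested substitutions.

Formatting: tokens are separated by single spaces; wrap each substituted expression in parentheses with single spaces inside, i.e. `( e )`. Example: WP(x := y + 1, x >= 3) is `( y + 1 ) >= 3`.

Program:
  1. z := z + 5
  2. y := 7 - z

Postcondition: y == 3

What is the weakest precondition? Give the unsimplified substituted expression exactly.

Answer: ( 7 - ( z + 5 ) ) == 3

Derivation:
post: y == 3
stmt 2: y := 7 - z  -- replace 1 occurrence(s) of y with (7 - z)
  => ( 7 - z ) == 3
stmt 1: z := z + 5  -- replace 1 occurrence(s) of z with (z + 5)
  => ( 7 - ( z + 5 ) ) == 3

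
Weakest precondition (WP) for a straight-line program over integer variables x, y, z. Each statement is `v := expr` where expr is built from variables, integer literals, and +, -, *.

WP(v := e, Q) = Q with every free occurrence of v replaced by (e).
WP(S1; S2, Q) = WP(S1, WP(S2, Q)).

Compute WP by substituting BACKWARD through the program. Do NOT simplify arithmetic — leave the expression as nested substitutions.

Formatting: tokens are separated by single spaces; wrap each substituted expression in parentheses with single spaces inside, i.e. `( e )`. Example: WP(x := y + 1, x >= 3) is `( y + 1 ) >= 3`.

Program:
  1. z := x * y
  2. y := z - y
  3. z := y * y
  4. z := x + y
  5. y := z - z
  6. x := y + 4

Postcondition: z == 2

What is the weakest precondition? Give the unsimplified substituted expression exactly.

Answer: ( x + ( ( x * y ) - y ) ) == 2

Derivation:
post: z == 2
stmt 6: x := y + 4  -- replace 0 occurrence(s) of x with (y + 4)
  => z == 2
stmt 5: y := z - z  -- replace 0 occurrence(s) of y with (z - z)
  => z == 2
stmt 4: z := x + y  -- replace 1 occurrence(s) of z with (x + y)
  => ( x + y ) == 2
stmt 3: z := y * y  -- replace 0 occurrence(s) of z with (y * y)
  => ( x + y ) == 2
stmt 2: y := z - y  -- replace 1 occurrence(s) of y with (z - y)
  => ( x + ( z - y ) ) == 2
stmt 1: z := x * y  -- replace 1 occurrence(s) of z with (x * y)
  => ( x + ( ( x * y ) - y ) ) == 2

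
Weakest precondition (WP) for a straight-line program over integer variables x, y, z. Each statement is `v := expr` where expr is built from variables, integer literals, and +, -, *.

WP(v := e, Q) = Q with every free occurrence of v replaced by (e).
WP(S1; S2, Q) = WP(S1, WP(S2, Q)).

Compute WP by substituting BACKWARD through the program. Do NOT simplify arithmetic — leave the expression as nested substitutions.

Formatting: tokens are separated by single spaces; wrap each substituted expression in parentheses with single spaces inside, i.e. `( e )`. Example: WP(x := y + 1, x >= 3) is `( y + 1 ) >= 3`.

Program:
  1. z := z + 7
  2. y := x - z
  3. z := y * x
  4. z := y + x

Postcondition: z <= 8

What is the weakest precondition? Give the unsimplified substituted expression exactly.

post: z <= 8
stmt 4: z := y + x  -- replace 1 occurrence(s) of z with (y + x)
  => ( y + x ) <= 8
stmt 3: z := y * x  -- replace 0 occurrence(s) of z with (y * x)
  => ( y + x ) <= 8
stmt 2: y := x - z  -- replace 1 occurrence(s) of y with (x - z)
  => ( ( x - z ) + x ) <= 8
stmt 1: z := z + 7  -- replace 1 occurrence(s) of z with (z + 7)
  => ( ( x - ( z + 7 ) ) + x ) <= 8

Answer: ( ( x - ( z + 7 ) ) + x ) <= 8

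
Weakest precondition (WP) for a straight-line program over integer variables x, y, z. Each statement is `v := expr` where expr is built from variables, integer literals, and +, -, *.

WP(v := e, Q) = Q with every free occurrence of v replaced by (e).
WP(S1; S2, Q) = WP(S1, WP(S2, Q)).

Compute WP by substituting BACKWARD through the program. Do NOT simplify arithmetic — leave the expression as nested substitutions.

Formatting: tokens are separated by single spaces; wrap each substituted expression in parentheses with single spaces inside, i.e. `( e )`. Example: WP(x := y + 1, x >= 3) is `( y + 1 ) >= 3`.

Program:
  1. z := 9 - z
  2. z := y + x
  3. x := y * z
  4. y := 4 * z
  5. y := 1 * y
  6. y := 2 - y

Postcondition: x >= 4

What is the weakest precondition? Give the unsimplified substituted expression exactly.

Answer: ( y * ( y + x ) ) >= 4

Derivation:
post: x >= 4
stmt 6: y := 2 - y  -- replace 0 occurrence(s) of y with (2 - y)
  => x >= 4
stmt 5: y := 1 * y  -- replace 0 occurrence(s) of y with (1 * y)
  => x >= 4
stmt 4: y := 4 * z  -- replace 0 occurrence(s) of y with (4 * z)
  => x >= 4
stmt 3: x := y * z  -- replace 1 occurrence(s) of x with (y * z)
  => ( y * z ) >= 4
stmt 2: z := y + x  -- replace 1 occurrence(s) of z with (y + x)
  => ( y * ( y + x ) ) >= 4
stmt 1: z := 9 - z  -- replace 0 occurrence(s) of z with (9 - z)
  => ( y * ( y + x ) ) >= 4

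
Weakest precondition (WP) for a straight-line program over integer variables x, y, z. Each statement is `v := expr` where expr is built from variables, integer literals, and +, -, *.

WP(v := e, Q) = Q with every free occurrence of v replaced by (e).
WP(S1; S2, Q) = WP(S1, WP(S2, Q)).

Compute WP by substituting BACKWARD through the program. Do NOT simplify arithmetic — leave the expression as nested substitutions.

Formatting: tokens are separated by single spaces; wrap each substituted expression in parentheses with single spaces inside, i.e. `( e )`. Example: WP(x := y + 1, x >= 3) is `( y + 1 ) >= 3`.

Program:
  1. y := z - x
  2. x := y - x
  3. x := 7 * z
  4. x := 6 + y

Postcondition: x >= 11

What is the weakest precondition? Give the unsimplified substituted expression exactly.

post: x >= 11
stmt 4: x := 6 + y  -- replace 1 occurrence(s) of x with (6 + y)
  => ( 6 + y ) >= 11
stmt 3: x := 7 * z  -- replace 0 occurrence(s) of x with (7 * z)
  => ( 6 + y ) >= 11
stmt 2: x := y - x  -- replace 0 occurrence(s) of x with (y - x)
  => ( 6 + y ) >= 11
stmt 1: y := z - x  -- replace 1 occurrence(s) of y with (z - x)
  => ( 6 + ( z - x ) ) >= 11

Answer: ( 6 + ( z - x ) ) >= 11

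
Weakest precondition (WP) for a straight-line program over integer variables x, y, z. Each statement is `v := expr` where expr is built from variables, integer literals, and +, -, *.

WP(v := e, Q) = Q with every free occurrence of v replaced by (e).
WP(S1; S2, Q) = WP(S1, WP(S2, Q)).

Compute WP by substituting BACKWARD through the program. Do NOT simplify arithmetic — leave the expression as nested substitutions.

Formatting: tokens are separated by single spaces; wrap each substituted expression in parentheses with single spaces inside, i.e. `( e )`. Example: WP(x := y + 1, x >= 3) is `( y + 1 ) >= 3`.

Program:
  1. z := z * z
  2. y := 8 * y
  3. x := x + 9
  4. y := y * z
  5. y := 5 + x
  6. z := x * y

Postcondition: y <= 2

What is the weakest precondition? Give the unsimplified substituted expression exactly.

Answer: ( 5 + ( x + 9 ) ) <= 2

Derivation:
post: y <= 2
stmt 6: z := x * y  -- replace 0 occurrence(s) of z with (x * y)
  => y <= 2
stmt 5: y := 5 + x  -- replace 1 occurrence(s) of y with (5 + x)
  => ( 5 + x ) <= 2
stmt 4: y := y * z  -- replace 0 occurrence(s) of y with (y * z)
  => ( 5 + x ) <= 2
stmt 3: x := x + 9  -- replace 1 occurrence(s) of x with (x + 9)
  => ( 5 + ( x + 9 ) ) <= 2
stmt 2: y := 8 * y  -- replace 0 occurrence(s) of y with (8 * y)
  => ( 5 + ( x + 9 ) ) <= 2
stmt 1: z := z * z  -- replace 0 occurrence(s) of z with (z * z)
  => ( 5 + ( x + 9 ) ) <= 2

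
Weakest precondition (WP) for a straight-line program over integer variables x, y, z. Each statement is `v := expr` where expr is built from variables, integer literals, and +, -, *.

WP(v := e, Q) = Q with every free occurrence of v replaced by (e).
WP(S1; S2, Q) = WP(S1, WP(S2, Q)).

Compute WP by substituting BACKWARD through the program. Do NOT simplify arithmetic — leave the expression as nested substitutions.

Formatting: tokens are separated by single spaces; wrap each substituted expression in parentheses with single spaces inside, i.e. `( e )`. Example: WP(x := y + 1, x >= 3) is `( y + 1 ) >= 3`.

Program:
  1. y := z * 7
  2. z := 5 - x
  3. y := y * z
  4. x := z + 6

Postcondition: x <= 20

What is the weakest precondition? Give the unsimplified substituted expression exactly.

Answer: ( ( 5 - x ) + 6 ) <= 20

Derivation:
post: x <= 20
stmt 4: x := z + 6  -- replace 1 occurrence(s) of x with (z + 6)
  => ( z + 6 ) <= 20
stmt 3: y := y * z  -- replace 0 occurrence(s) of y with (y * z)
  => ( z + 6 ) <= 20
stmt 2: z := 5 - x  -- replace 1 occurrence(s) of z with (5 - x)
  => ( ( 5 - x ) + 6 ) <= 20
stmt 1: y := z * 7  -- replace 0 occurrence(s) of y with (z * 7)
  => ( ( 5 - x ) + 6 ) <= 20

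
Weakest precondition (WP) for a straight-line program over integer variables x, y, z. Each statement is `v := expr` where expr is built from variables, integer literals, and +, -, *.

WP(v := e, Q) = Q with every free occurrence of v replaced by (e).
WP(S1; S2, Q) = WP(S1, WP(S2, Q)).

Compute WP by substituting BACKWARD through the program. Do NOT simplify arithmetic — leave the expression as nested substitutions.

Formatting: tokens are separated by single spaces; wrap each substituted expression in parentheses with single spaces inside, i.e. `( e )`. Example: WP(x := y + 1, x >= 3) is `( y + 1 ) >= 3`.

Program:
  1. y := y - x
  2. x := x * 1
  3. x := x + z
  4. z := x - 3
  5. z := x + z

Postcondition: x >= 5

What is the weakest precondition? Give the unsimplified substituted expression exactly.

Answer: ( ( x * 1 ) + z ) >= 5

Derivation:
post: x >= 5
stmt 5: z := x + z  -- replace 0 occurrence(s) of z with (x + z)
  => x >= 5
stmt 4: z := x - 3  -- replace 0 occurrence(s) of z with (x - 3)
  => x >= 5
stmt 3: x := x + z  -- replace 1 occurrence(s) of x with (x + z)
  => ( x + z ) >= 5
stmt 2: x := x * 1  -- replace 1 occurrence(s) of x with (x * 1)
  => ( ( x * 1 ) + z ) >= 5
stmt 1: y := y - x  -- replace 0 occurrence(s) of y with (y - x)
  => ( ( x * 1 ) + z ) >= 5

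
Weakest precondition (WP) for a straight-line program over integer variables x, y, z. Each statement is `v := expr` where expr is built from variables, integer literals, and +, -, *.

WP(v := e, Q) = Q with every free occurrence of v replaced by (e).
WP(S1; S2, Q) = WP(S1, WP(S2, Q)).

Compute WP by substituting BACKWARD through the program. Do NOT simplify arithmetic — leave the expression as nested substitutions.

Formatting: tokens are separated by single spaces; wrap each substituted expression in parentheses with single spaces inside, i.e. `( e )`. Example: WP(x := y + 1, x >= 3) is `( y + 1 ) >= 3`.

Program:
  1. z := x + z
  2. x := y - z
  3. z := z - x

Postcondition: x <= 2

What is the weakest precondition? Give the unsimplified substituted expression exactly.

Answer: ( y - ( x + z ) ) <= 2

Derivation:
post: x <= 2
stmt 3: z := z - x  -- replace 0 occurrence(s) of z with (z - x)
  => x <= 2
stmt 2: x := y - z  -- replace 1 occurrence(s) of x with (y - z)
  => ( y - z ) <= 2
stmt 1: z := x + z  -- replace 1 occurrence(s) of z with (x + z)
  => ( y - ( x + z ) ) <= 2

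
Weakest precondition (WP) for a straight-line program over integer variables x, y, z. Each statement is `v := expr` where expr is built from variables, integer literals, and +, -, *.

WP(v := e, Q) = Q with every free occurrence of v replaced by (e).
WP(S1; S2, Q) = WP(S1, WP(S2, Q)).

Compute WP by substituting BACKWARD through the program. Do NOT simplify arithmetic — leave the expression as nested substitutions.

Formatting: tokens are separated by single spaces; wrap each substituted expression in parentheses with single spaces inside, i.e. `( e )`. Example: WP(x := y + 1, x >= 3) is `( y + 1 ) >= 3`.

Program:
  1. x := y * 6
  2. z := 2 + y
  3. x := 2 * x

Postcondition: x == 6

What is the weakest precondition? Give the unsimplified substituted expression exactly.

post: x == 6
stmt 3: x := 2 * x  -- replace 1 occurrence(s) of x with (2 * x)
  => ( 2 * x ) == 6
stmt 2: z := 2 + y  -- replace 0 occurrence(s) of z with (2 + y)
  => ( 2 * x ) == 6
stmt 1: x := y * 6  -- replace 1 occurrence(s) of x with (y * 6)
  => ( 2 * ( y * 6 ) ) == 6

Answer: ( 2 * ( y * 6 ) ) == 6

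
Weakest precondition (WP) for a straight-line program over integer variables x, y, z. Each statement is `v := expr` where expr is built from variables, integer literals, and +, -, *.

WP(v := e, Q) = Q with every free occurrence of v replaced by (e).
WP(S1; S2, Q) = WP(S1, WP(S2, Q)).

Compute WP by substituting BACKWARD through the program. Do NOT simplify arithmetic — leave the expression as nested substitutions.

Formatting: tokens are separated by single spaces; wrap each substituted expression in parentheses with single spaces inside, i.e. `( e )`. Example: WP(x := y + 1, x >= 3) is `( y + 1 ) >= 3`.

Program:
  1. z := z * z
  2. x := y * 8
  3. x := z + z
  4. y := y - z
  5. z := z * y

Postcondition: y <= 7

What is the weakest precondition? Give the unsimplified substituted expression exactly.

Answer: ( y - ( z * z ) ) <= 7

Derivation:
post: y <= 7
stmt 5: z := z * y  -- replace 0 occurrence(s) of z with (z * y)
  => y <= 7
stmt 4: y := y - z  -- replace 1 occurrence(s) of y with (y - z)
  => ( y - z ) <= 7
stmt 3: x := z + z  -- replace 0 occurrence(s) of x with (z + z)
  => ( y - z ) <= 7
stmt 2: x := y * 8  -- replace 0 occurrence(s) of x with (y * 8)
  => ( y - z ) <= 7
stmt 1: z := z * z  -- replace 1 occurrence(s) of z with (z * z)
  => ( y - ( z * z ) ) <= 7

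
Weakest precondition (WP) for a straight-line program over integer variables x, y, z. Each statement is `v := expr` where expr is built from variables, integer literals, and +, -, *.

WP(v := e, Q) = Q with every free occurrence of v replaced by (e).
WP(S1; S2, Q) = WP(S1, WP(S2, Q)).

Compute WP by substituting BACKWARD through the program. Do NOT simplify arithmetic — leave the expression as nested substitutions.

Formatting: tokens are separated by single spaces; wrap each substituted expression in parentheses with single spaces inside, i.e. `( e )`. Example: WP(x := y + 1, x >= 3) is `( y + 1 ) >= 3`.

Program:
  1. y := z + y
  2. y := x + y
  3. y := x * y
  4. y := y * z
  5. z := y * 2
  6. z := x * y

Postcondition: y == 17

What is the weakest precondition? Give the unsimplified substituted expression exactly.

post: y == 17
stmt 6: z := x * y  -- replace 0 occurrence(s) of z with (x * y)
  => y == 17
stmt 5: z := y * 2  -- replace 0 occurrence(s) of z with (y * 2)
  => y == 17
stmt 4: y := y * z  -- replace 1 occurrence(s) of y with (y * z)
  => ( y * z ) == 17
stmt 3: y := x * y  -- replace 1 occurrence(s) of y with (x * y)
  => ( ( x * y ) * z ) == 17
stmt 2: y := x + y  -- replace 1 occurrence(s) of y with (x + y)
  => ( ( x * ( x + y ) ) * z ) == 17
stmt 1: y := z + y  -- replace 1 occurrence(s) of y with (z + y)
  => ( ( x * ( x + ( z + y ) ) ) * z ) == 17

Answer: ( ( x * ( x + ( z + y ) ) ) * z ) == 17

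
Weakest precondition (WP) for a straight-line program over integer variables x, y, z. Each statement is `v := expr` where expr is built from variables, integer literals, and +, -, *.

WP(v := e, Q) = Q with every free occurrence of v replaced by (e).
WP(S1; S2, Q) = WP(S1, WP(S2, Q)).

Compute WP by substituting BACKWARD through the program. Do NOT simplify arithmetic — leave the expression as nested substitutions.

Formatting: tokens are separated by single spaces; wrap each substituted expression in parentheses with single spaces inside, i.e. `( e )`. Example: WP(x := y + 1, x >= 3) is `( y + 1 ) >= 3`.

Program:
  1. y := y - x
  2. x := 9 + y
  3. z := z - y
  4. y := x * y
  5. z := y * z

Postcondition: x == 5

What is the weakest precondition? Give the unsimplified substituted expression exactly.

post: x == 5
stmt 5: z := y * z  -- replace 0 occurrence(s) of z with (y * z)
  => x == 5
stmt 4: y := x * y  -- replace 0 occurrence(s) of y with (x * y)
  => x == 5
stmt 3: z := z - y  -- replace 0 occurrence(s) of z with (z - y)
  => x == 5
stmt 2: x := 9 + y  -- replace 1 occurrence(s) of x with (9 + y)
  => ( 9 + y ) == 5
stmt 1: y := y - x  -- replace 1 occurrence(s) of y with (y - x)
  => ( 9 + ( y - x ) ) == 5

Answer: ( 9 + ( y - x ) ) == 5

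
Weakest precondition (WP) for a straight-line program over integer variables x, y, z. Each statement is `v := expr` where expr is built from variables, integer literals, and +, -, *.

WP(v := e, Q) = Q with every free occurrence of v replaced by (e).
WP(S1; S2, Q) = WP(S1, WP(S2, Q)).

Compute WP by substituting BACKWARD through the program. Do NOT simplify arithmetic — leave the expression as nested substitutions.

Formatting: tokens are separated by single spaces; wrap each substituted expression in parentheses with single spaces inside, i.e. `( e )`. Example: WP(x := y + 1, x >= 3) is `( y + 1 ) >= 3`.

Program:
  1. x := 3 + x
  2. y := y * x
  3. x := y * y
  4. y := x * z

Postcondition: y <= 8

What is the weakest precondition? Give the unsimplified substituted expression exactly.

Answer: ( ( ( y * ( 3 + x ) ) * ( y * ( 3 + x ) ) ) * z ) <= 8

Derivation:
post: y <= 8
stmt 4: y := x * z  -- replace 1 occurrence(s) of y with (x * z)
  => ( x * z ) <= 8
stmt 3: x := y * y  -- replace 1 occurrence(s) of x with (y * y)
  => ( ( y * y ) * z ) <= 8
stmt 2: y := y * x  -- replace 2 occurrence(s) of y with (y * x)
  => ( ( ( y * x ) * ( y * x ) ) * z ) <= 8
stmt 1: x := 3 + x  -- replace 2 occurrence(s) of x with (3 + x)
  => ( ( ( y * ( 3 + x ) ) * ( y * ( 3 + x ) ) ) * z ) <= 8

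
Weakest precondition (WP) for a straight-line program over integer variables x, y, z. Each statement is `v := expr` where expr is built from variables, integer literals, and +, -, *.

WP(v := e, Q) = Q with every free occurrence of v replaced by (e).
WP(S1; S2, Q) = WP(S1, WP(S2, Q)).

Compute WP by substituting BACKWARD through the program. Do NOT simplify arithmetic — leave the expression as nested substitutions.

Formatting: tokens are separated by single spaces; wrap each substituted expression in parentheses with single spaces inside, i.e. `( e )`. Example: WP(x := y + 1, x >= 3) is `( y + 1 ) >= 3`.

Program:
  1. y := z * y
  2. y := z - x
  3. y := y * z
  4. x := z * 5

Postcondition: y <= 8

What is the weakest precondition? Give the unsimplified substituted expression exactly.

post: y <= 8
stmt 4: x := z * 5  -- replace 0 occurrence(s) of x with (z * 5)
  => y <= 8
stmt 3: y := y * z  -- replace 1 occurrence(s) of y with (y * z)
  => ( y * z ) <= 8
stmt 2: y := z - x  -- replace 1 occurrence(s) of y with (z - x)
  => ( ( z - x ) * z ) <= 8
stmt 1: y := z * y  -- replace 0 occurrence(s) of y with (z * y)
  => ( ( z - x ) * z ) <= 8

Answer: ( ( z - x ) * z ) <= 8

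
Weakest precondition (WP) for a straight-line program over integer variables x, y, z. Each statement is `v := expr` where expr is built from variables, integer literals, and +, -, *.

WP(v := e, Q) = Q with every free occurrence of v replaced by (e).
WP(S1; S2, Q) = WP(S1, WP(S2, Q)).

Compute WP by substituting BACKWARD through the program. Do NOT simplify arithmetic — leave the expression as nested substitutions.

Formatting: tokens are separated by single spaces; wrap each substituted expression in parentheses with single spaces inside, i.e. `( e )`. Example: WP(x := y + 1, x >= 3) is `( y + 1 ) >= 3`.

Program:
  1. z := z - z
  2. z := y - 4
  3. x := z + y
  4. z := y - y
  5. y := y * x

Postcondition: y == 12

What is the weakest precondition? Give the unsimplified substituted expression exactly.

Answer: ( y * ( ( y - 4 ) + y ) ) == 12

Derivation:
post: y == 12
stmt 5: y := y * x  -- replace 1 occurrence(s) of y with (y * x)
  => ( y * x ) == 12
stmt 4: z := y - y  -- replace 0 occurrence(s) of z with (y - y)
  => ( y * x ) == 12
stmt 3: x := z + y  -- replace 1 occurrence(s) of x with (z + y)
  => ( y * ( z + y ) ) == 12
stmt 2: z := y - 4  -- replace 1 occurrence(s) of z with (y - 4)
  => ( y * ( ( y - 4 ) + y ) ) == 12
stmt 1: z := z - z  -- replace 0 occurrence(s) of z with (z - z)
  => ( y * ( ( y - 4 ) + y ) ) == 12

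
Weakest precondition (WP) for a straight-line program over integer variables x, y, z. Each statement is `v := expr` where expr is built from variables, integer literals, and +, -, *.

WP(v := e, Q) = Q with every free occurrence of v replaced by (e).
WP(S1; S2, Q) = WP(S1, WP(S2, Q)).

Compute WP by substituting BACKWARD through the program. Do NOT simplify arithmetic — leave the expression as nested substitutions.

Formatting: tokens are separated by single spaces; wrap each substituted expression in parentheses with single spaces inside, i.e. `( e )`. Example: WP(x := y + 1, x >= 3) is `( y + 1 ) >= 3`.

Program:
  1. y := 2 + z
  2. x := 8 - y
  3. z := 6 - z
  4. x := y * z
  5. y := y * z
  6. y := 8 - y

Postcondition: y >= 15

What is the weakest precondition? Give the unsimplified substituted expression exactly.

post: y >= 15
stmt 6: y := 8 - y  -- replace 1 occurrence(s) of y with (8 - y)
  => ( 8 - y ) >= 15
stmt 5: y := y * z  -- replace 1 occurrence(s) of y with (y * z)
  => ( 8 - ( y * z ) ) >= 15
stmt 4: x := y * z  -- replace 0 occurrence(s) of x with (y * z)
  => ( 8 - ( y * z ) ) >= 15
stmt 3: z := 6 - z  -- replace 1 occurrence(s) of z with (6 - z)
  => ( 8 - ( y * ( 6 - z ) ) ) >= 15
stmt 2: x := 8 - y  -- replace 0 occurrence(s) of x with (8 - y)
  => ( 8 - ( y * ( 6 - z ) ) ) >= 15
stmt 1: y := 2 + z  -- replace 1 occurrence(s) of y with (2 + z)
  => ( 8 - ( ( 2 + z ) * ( 6 - z ) ) ) >= 15

Answer: ( 8 - ( ( 2 + z ) * ( 6 - z ) ) ) >= 15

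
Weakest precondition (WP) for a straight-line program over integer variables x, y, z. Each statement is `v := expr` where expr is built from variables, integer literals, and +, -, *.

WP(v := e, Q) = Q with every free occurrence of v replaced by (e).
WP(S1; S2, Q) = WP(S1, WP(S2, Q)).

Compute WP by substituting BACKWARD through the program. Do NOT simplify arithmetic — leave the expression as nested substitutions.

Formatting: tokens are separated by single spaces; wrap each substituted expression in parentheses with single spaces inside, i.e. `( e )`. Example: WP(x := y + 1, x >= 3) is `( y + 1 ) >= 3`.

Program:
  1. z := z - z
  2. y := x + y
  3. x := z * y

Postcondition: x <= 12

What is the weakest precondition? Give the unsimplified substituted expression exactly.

Answer: ( ( z - z ) * ( x + y ) ) <= 12

Derivation:
post: x <= 12
stmt 3: x := z * y  -- replace 1 occurrence(s) of x with (z * y)
  => ( z * y ) <= 12
stmt 2: y := x + y  -- replace 1 occurrence(s) of y with (x + y)
  => ( z * ( x + y ) ) <= 12
stmt 1: z := z - z  -- replace 1 occurrence(s) of z with (z - z)
  => ( ( z - z ) * ( x + y ) ) <= 12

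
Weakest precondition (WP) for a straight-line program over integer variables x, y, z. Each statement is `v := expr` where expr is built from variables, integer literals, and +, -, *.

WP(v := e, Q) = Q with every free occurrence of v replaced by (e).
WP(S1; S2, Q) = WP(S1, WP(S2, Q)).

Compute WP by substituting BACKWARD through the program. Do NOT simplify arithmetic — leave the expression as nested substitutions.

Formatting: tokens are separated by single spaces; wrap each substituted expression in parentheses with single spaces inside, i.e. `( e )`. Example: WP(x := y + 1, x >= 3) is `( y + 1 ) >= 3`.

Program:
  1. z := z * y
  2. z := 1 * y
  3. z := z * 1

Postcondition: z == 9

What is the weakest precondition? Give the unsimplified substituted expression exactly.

post: z == 9
stmt 3: z := z * 1  -- replace 1 occurrence(s) of z with (z * 1)
  => ( z * 1 ) == 9
stmt 2: z := 1 * y  -- replace 1 occurrence(s) of z with (1 * y)
  => ( ( 1 * y ) * 1 ) == 9
stmt 1: z := z * y  -- replace 0 occurrence(s) of z with (z * y)
  => ( ( 1 * y ) * 1 ) == 9

Answer: ( ( 1 * y ) * 1 ) == 9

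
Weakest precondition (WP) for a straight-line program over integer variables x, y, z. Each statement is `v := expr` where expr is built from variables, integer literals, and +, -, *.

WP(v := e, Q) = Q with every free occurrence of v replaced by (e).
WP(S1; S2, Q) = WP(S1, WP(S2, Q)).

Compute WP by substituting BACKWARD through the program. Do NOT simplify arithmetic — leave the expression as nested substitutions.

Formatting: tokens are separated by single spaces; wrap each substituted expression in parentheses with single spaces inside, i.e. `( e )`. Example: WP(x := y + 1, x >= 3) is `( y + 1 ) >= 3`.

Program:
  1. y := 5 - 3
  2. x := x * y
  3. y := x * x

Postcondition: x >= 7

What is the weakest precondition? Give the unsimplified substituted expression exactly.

post: x >= 7
stmt 3: y := x * x  -- replace 0 occurrence(s) of y with (x * x)
  => x >= 7
stmt 2: x := x * y  -- replace 1 occurrence(s) of x with (x * y)
  => ( x * y ) >= 7
stmt 1: y := 5 - 3  -- replace 1 occurrence(s) of y with (5 - 3)
  => ( x * ( 5 - 3 ) ) >= 7

Answer: ( x * ( 5 - 3 ) ) >= 7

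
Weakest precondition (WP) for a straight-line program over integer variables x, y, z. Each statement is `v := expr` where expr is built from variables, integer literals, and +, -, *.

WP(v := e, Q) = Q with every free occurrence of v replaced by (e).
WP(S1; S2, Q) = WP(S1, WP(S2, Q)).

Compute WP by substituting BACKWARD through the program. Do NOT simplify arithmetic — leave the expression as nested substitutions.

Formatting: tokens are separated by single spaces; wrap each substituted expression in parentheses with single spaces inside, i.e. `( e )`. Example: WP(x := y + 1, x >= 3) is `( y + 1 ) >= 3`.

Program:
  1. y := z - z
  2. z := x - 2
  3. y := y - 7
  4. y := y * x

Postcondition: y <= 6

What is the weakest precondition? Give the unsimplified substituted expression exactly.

post: y <= 6
stmt 4: y := y * x  -- replace 1 occurrence(s) of y with (y * x)
  => ( y * x ) <= 6
stmt 3: y := y - 7  -- replace 1 occurrence(s) of y with (y - 7)
  => ( ( y - 7 ) * x ) <= 6
stmt 2: z := x - 2  -- replace 0 occurrence(s) of z with (x - 2)
  => ( ( y - 7 ) * x ) <= 6
stmt 1: y := z - z  -- replace 1 occurrence(s) of y with (z - z)
  => ( ( ( z - z ) - 7 ) * x ) <= 6

Answer: ( ( ( z - z ) - 7 ) * x ) <= 6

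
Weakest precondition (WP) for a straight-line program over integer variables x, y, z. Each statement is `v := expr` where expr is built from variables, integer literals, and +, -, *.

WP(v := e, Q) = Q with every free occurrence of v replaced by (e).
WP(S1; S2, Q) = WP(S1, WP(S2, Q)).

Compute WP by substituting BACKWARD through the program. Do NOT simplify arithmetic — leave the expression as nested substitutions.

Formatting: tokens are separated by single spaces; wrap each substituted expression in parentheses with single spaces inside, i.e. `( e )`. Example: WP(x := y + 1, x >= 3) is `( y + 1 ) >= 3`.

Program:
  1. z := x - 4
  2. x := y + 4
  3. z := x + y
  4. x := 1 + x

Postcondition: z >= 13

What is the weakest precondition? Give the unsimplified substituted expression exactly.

post: z >= 13
stmt 4: x := 1 + x  -- replace 0 occurrence(s) of x with (1 + x)
  => z >= 13
stmt 3: z := x + y  -- replace 1 occurrence(s) of z with (x + y)
  => ( x + y ) >= 13
stmt 2: x := y + 4  -- replace 1 occurrence(s) of x with (y + 4)
  => ( ( y + 4 ) + y ) >= 13
stmt 1: z := x - 4  -- replace 0 occurrence(s) of z with (x - 4)
  => ( ( y + 4 ) + y ) >= 13

Answer: ( ( y + 4 ) + y ) >= 13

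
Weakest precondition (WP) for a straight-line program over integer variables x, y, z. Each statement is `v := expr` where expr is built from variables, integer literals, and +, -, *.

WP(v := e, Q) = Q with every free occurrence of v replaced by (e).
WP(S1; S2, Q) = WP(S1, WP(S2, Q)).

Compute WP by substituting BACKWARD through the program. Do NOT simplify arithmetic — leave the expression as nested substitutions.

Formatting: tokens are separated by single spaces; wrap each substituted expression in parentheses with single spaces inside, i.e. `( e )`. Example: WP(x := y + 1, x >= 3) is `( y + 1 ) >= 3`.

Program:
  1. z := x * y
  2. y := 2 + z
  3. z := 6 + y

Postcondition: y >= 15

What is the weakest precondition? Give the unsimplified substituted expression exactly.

Answer: ( 2 + ( x * y ) ) >= 15

Derivation:
post: y >= 15
stmt 3: z := 6 + y  -- replace 0 occurrence(s) of z with (6 + y)
  => y >= 15
stmt 2: y := 2 + z  -- replace 1 occurrence(s) of y with (2 + z)
  => ( 2 + z ) >= 15
stmt 1: z := x * y  -- replace 1 occurrence(s) of z with (x * y)
  => ( 2 + ( x * y ) ) >= 15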